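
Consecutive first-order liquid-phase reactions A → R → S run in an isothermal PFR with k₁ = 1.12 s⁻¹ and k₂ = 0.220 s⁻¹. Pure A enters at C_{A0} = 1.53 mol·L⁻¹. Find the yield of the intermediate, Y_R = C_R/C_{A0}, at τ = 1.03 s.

For first-order series with pure A initially, C_R(τ) = k₁C_{A0}/(k₂−k₁)·(e^(−k₁τ) − e^(−k₂τ)).
e^(−k₁τ) = e^(−1.12×1.03) = e^(−1.154) = 0.3155; e^(−k₂τ) = e^(−0.2266) = 0.7972.
C_R = 1.12×1.53/(0.220−1.12) × (0.3155−0.7972) = (-1.904)×(-0.4817) = 0.9172 mol·L⁻¹.
Y_R = C_R/C_{A0} = 0.9172/1.53 = 0.599.

0.599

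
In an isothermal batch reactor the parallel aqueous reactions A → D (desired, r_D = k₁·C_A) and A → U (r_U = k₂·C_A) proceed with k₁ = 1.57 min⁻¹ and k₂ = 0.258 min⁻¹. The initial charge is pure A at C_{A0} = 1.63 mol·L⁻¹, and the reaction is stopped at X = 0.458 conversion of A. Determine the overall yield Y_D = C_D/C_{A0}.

0.393

C_A = C_{A0}(1−X) = 0.8835 mol·L⁻¹.
Both paths are first order in A, so the instantaneous fraction to D is constant: dC_D/d(−C_A) = k₁/(k₁+k₂) = 0.8589.
C_D = 0.8589·(C_{A0}−C_A) = 0.8589×0.7465 = 0.641 mol·L⁻¹.
Y_D = C_D/C_{A0} = 0.6412/1.63 = 0.393.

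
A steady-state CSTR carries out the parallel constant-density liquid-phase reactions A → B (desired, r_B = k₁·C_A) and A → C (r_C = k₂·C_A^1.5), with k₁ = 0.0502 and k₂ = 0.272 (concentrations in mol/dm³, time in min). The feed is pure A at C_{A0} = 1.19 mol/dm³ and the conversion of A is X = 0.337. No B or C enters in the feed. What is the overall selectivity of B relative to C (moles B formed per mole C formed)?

Exit C_A = C_{A0}(1−X) = 1.19×0.663 = 0.7890 mol/dm³.
Rates in a CSTR are evaluated at the outlet concentration: r_B = 0.0502×0.7890 = 0.03961, r_C = 0.272×0.7890^1.5 = 0.1906.
Overall selectivity = C_B/C_C = r_Bτ/(r_Cτ) = r_B/r_C = 0.208.

0.208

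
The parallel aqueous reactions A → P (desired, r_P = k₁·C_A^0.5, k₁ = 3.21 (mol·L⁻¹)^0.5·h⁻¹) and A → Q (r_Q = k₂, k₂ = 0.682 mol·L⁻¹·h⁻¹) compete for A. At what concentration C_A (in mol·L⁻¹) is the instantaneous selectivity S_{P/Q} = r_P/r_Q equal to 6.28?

S_{P/Q} = (k₁/k₂)·C_A^0.5 ⇒ C_A = (S·k₂/k₁)^(2).
= (6.28×0.682/3.21)^(2) = (1.334)^(2) = 1.78 mol·L⁻¹.

1.78 mol·L⁻¹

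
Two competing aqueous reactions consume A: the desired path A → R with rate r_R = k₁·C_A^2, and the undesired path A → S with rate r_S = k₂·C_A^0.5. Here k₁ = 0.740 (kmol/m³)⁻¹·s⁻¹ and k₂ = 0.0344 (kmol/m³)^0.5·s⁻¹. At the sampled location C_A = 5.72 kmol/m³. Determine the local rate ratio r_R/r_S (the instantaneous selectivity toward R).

294

S_{R/S} = r_R/r_S = (k₁·C_A^2)/(k₂·C_A^0.5) = (k₁/k₂)·C_A^1.5.
= (0.740×5.720^2) / (0.0344×5.720^0.5) = 24.21/0.08227 = 294.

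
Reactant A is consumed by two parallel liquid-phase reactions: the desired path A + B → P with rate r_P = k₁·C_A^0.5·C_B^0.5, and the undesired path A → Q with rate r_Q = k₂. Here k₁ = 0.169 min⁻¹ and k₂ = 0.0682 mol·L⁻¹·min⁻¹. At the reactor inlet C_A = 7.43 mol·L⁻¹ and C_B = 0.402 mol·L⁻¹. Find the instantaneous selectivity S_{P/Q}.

S_{P/Q} = r_P/r_Q = (k₁·C_A^0.5·C_B^0.5)/(k₂) = (k₁/k₂)·C_A^0.5·C_B^0.5.
= (0.169×7.430^0.5×0.4020^0.5) / (0.0682) = 0.2921/0.06820 = 4.28.

4.28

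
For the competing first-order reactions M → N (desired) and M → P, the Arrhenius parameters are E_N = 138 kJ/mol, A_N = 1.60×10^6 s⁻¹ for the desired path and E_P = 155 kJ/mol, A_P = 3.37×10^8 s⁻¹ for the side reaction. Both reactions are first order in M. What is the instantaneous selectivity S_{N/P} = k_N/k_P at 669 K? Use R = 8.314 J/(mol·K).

0.101

Since both paths have the same order in M, the concentration cancels and S_{N/P} = k_N/k_P = (A_N/A_P)·exp[(E_P−E_N)/(RT)].
(E_P−E_N)/(RT) = (155−138)×10³/(8.314×669) = 17000/5562 = 3.056.
k_N/k_P = (1.60×10^6/3.37×10^8)·exp(3.056) = 0.004748 × 21.25 = 0.101.
Since E_N < E_P, lowering the temperature improves selectivity toward N.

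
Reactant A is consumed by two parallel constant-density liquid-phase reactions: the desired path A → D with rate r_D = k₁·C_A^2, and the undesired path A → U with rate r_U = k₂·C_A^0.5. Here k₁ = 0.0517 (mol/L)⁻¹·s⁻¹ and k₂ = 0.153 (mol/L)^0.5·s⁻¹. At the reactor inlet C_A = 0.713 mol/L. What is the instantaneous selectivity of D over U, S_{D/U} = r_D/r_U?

S_{D/U} = r_D/r_U = (k₁·C_A^2)/(k₂·C_A^0.5) = (k₁/k₂)·C_A^1.5.
= (0.0517×0.7130^2) / (0.153×0.7130^0.5) = 0.02628/0.1292 = 0.203.

0.203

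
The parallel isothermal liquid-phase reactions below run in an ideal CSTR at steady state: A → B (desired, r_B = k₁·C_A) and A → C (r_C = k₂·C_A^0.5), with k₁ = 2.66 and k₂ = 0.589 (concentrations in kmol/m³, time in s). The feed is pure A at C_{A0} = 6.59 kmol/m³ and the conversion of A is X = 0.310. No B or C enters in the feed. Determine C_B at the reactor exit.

Exit C_A = C_{A0}(1−X) = 6.59×0.690 = 4.547 kmol/m³.
Rates in a CSTR are evaluated at the outlet concentration: r_B = 2.66×4.547 = 12.10, r_C = 0.589×4.547^0.5 = 1.256.
Fraction of consumed A going to B: r_B/(r_B+r_C) = 0.9059.
C_B = 0.9059·C_{A0}·X = 0.9059×6.59×0.310 = 1.85 kmol/m³.

1.85 kmol/m³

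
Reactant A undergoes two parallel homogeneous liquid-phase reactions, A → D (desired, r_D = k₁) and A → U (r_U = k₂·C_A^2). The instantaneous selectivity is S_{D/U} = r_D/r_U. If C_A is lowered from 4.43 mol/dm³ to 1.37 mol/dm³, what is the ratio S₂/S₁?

S_{D/U} = (k₁/k₂)·C_A^-2, so S₂/S₁ = (C_{A,2}/C_{A,1})^-2.
= (1.37/4.43)^(-2) = (0.3093)^(-2) = 10.5.

10.5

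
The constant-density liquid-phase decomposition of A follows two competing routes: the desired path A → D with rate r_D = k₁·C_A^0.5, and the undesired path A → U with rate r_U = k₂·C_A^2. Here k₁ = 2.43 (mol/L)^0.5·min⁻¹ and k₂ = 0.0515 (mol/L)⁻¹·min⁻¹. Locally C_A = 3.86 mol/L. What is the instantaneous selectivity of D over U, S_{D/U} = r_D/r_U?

S_{D/U} = r_D/r_U = (k₁·C_A^0.5)/(k₂·C_A^2) = (k₁/k₂)·C_A^-1.5.
= (2.43×3.860^0.5) / (0.0515×3.860^2) = 4.774/0.7673 = 6.22.
The undesired path is higher order in A, so low C_A (CSTR or dilute feed) favours D.

6.22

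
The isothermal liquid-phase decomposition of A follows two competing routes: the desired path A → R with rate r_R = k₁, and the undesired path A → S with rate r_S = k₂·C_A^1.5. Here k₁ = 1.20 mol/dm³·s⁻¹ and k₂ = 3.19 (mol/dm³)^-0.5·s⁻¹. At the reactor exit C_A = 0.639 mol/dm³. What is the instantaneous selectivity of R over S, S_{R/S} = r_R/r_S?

0.736

S_{R/S} = r_R/r_S = (k₁)/(k₂·C_A^1.5) = (k₁/k₂)·C_A^-1.5.
= (1.20) / (3.19×0.6390^1.5) = 1.200/1.629 = 0.736.
The undesired path is higher order in A, so low C_A (CSTR or dilute feed) favours R.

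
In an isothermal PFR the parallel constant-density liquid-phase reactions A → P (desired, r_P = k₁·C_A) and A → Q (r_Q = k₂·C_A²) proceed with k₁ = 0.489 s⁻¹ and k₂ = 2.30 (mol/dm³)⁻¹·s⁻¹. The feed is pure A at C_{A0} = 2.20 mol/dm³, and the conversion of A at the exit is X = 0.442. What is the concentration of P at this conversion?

C_A = C_{A0}(1−X) = 1.228 mol/dm³.
Along a PFR/batch, dC_P/dC_A = −r_P/(r_P+r_Q) = −k₁/(k₁+k₂·C_A).
Integrating from C_{A0} to C_A: C_P = (0.489/2.30)·ln[(0.489+2.30·2.20)/(0.489+2.30·1.23)] = 0.2126·ln(5.549/3.312) = 0.1097 mol/dm³.

0.110 mol/dm³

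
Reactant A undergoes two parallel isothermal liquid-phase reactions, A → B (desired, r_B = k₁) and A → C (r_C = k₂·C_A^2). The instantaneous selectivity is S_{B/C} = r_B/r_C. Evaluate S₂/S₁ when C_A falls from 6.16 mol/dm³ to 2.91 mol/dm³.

4.48

S_{B/C} = (k₁/k₂)·C_A^-2, so S₂/S₁ = (C_{A,2}/C_{A,1})^-2.
= (2.91/6.16)^(-2) = (0.4724)^(-2) = 4.48.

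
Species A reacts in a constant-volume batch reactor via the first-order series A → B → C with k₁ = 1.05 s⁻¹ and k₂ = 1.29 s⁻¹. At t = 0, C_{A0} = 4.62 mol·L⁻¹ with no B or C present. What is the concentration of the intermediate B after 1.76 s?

Solving the coupled first-order balances gives C_B(t) = [k₁/(k₂−k₁)]·C_{A0}·(e^(−k₁t) − e^(−k₂t)).
e^(−k₁t) = e^(−1.05×1.76) = e^(−1.848) = 0.1576; e^(−k₂t) = e^(−2.270) = 0.1033.
C_B = 1.05×4.62/(1.29−1.05) × (0.1576−0.1033) = 20.21×0.05428 = 1.097 mol·L⁻¹.

1.10 mol·L⁻¹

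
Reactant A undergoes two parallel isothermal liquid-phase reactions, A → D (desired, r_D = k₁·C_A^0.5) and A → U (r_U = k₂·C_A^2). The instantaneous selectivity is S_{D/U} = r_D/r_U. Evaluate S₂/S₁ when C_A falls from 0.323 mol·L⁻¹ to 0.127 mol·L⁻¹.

S_{D/U} = (k₁/k₂)·C_A^-1.5, so S₂/S₁ = (C_{A,2}/C_{A,1})^-1.5.
= (0.127/0.323)^(-1.5) = (0.3932)^(-1.5) = 4.06.
Selectivity toward D rises as C_A falls — low-concentration operation is favoured.

4.06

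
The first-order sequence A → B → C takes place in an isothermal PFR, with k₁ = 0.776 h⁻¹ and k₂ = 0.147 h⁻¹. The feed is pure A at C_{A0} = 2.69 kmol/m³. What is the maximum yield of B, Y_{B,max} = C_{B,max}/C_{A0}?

0.678

At the optimum, C_{B,max}/C_{A0} = (k₁/k₂)^[k₂/(k₂−k₁)].
= (0.776/0.147)^(0.147/(0.147−0.776)) = (5.279)^(-0.2337) = 0.6779.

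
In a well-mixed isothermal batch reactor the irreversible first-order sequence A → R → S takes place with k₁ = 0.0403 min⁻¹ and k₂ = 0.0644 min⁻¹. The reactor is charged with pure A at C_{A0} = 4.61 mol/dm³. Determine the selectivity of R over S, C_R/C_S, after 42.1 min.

For first-order series with pure A initially, C_R(t) = k₁C_{A0}/(k₂−k₁)·(e^(−k₁t) − e^(−k₂t)).
e^(−k₁t) = e^(−0.0403×42.1) = e^(−1.697) = 0.1833; e^(−k₂t) = e^(−2.711) = 0.06645.
C_R = 0.0403×4.61/(0.0644−0.0403) × (0.1833−0.06645) = 7.709×0.1168 = 0.9007 mol/dm³.
C_A = C_{A0}e^(−k₁t) = 0.8450 mol/dm³, so C_S = C_{A0}−C_A−C_R = 2.864 mol/dm³; C_R/C_S = 0.314.

0.314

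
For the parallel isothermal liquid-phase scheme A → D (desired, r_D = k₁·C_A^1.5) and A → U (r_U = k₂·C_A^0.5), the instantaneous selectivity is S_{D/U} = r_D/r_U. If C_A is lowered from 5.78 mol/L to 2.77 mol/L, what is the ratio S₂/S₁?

0.479

S_{D/U} = (k₁/k₂)·C_A, so S₂/S₁ = (C_{A,2}/C_{A,1}).
= 2.77/5.78 = 0.479.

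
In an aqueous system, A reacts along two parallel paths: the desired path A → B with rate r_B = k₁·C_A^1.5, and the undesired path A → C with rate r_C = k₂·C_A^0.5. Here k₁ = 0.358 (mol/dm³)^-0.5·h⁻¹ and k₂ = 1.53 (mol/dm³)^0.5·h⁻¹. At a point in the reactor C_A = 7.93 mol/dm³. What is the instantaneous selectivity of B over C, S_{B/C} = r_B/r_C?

S_{B/C} = r_B/r_C = (k₁·C_A^1.5)/(k₂·C_A^0.5) = (k₁/k₂)·C_A.
= (0.358×7.930^1.5) / (1.53×7.930^0.5) = 7.995/4.309 = 1.86.
Since the desired path is higher order in A, keeping C_A high (PFR or concentrated feed) favours B.

1.86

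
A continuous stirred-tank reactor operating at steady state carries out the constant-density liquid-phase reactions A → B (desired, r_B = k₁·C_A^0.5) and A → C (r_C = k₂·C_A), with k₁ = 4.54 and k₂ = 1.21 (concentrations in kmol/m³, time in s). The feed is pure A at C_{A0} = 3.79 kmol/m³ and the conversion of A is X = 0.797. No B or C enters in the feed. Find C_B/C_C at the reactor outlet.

Exit C_A = C_{A0}(1−X) = 3.79×0.203 = 0.7694 kmol/m³.
A CSTR operates uniformly at the exit composition, giving r_B = 3.982 and r_C = 0.9309 (each k·C_A^n at C_A = 0.7694).
Overall selectivity = C_B/C_C = r_Bτ/(r_Cτ) = r_B/r_C = 4.28.

4.28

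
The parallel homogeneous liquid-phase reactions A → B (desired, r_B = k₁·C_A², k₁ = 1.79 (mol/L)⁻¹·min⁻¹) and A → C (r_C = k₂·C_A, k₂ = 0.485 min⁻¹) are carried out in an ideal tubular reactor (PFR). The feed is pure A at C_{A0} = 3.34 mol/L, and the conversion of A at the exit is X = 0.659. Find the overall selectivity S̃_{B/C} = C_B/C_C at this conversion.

C_A = C_{A0}(1−X) = 1.139 mol/L.
Along a PFR/batch, dC_C/dC_A = −r_C/(r_B+r_C) = −k₂/(k₂+k₁·C_A).
Integrating from C_{A0} to C_A: C_C = (0.485/1.79)·ln[(0.485+1.79·3.34)/(0.485+1.79·1.14)] = 0.2709·ln(6.464/2.524) = 0.2548 mol/L.
Then C_B = (C_{A0}−C_A) − C_C = 2.201 − 0.2548 = 1.946 mol/L.
S̃_{B/C} = C_B/C_C = 1.946/0.2548 = 7.64.

7.64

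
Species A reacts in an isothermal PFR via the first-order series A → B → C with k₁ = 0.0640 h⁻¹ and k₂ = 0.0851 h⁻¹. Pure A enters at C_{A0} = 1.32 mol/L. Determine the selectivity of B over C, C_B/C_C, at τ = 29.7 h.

0.330

The intermediate concentration in a first-order A→B→C sequence is C_B = k₁C_{A0}(e^(−k₁τ) − e^(−k₂τ))/(k₂−k₁).
e^(−k₁τ) = e^(−0.0640×29.7) = e^(−1.901) = 0.1494; e^(−k₂τ) = e^(−2.527) = 0.07986.
C_B = 0.0640×1.32/(0.0851−0.0640) × (0.1494−0.07986) = 4.004×0.06959 = 0.2786 mol/L.
C_A = C_{A0}e^(−k₁τ) = 0.1973 mol/L, so C_C = C_{A0}−C_A−C_B = 0.8441 mol/L; C_B/C_C = 0.330.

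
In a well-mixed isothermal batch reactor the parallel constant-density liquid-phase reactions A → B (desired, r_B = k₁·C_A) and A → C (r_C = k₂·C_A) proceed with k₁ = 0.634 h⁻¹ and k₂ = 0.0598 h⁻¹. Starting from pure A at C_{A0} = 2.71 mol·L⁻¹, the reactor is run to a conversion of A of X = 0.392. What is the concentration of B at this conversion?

0.971 mol·L⁻¹

C_A = C_{A0}(1−X) = 1.648 mol·L⁻¹.
Both paths are first order in A, so the instantaneous fraction to B is constant: dC_B/d(−C_A) = k₁/(k₁+k₂) = 0.9138.
C_B = 0.9138·(C_{A0}−C_A) = 0.9138×1.062 = 0.971 mol·L⁻¹.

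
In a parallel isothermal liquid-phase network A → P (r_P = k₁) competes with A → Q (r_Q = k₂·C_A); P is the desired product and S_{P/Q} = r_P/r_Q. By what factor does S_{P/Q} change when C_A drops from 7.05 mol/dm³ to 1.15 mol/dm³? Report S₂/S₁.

S_{P/Q} = (k₁/k₂)·C_A⁻¹, so S₂/S₁ = (C_{A,2}/C_{A,1})⁻¹.
= 7.05/1.15 = 6.13.

6.13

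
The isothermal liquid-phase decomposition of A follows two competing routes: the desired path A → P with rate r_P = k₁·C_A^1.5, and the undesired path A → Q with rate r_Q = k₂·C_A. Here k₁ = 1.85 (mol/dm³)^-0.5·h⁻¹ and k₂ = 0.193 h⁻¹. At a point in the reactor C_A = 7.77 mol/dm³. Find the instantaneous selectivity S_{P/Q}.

26.7

S_{P/Q} = r_P/r_Q = (k₁·C_A^1.5)/(k₂·C_A) = (k₁/k₂)·C_A^0.5.
= (1.85×7.770^1.5) / (0.193×7.770) = 40.07/1.500 = 26.7.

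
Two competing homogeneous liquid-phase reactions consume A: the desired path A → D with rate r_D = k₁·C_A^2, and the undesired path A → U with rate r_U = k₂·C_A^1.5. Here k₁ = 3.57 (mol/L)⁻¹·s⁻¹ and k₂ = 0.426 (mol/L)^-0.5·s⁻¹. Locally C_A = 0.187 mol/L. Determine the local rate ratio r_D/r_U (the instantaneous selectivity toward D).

S_{D/U} = r_D/r_U = (k₁·C_A^2)/(k₂·C_A^1.5) = (k₁/k₂)·C_A^0.5.
= (3.57×0.1870^2) / (0.426×0.1870^1.5) = 0.1248/0.03445 = 3.62.
Since the desired path is higher order in A, keeping C_A high (PFR or concentrated feed) favours D.

3.62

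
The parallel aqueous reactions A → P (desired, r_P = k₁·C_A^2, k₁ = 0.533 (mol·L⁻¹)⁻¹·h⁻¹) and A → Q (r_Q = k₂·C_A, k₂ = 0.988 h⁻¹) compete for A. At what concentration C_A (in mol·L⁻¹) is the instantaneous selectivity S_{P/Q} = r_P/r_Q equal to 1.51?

S_{P/Q} = (k₁/k₂)·C_A ⇒ C_A = S·k₂/k₁.
= 1.51×0.988/0.533 = 2.80 mol·L⁻¹.

2.80 mol·L⁻¹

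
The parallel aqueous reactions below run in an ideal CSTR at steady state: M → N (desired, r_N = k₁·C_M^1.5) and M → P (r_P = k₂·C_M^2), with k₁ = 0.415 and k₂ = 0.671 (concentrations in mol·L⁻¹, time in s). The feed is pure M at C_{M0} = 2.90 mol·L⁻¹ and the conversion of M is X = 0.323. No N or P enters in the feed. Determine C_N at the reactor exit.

Exit C_M = C_{M0}(1−X) = 2.90×0.677 = 1.963 mol·L⁻¹.
A CSTR operates uniformly at the exit composition, giving r_N = 1.142 and r_P = 2.586 (each k·C_M^n at C_M = 1.963).
Fraction of consumed M going to N: r_N/(r_N+r_P) = 0.3062.
C_N = 0.3062·C_{M0}·X = 0.3062×2.90×0.323 = 0.287 mol·L⁻¹.

0.287 mol·L⁻¹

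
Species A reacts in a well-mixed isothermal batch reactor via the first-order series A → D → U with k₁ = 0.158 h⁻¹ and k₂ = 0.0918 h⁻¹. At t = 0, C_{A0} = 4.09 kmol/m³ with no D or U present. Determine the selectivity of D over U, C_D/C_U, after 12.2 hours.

1.02

The intermediate concentration in a first-order A→B→C sequence is C_D = k₁C_{A0}(e^(−k₁t) − e^(−k₂t))/(k₂−k₁).
e^(−k₁t) = e^(−0.158×12.2) = e^(−1.928) = 0.1455; e^(−k₂t) = e^(−1.120) = 0.3263.
C_D = 0.158×4.09/(0.0918−0.158) × (0.1455−0.3263) = (-9.762)×(-0.1808) = 1.765 kmol/m³.
C_A = C_{A0}e^(−k₁t) = 0.5951 kmol/m³, so C_U = C_{A0}−C_A−C_D = 1.730 kmol/m³; C_D/C_U = 1.02.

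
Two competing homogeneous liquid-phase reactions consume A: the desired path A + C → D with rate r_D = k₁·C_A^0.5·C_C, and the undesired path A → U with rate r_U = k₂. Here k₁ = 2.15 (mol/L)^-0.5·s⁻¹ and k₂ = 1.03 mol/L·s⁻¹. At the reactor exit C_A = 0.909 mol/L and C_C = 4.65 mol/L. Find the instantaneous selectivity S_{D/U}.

S_{D/U} = r_D/r_U = (k₁·C_A^0.5·C_C)/(k₂) = (k₁/k₂)·C_A^0.5·C_C.
= (2.15×0.9090^0.5×4.650) / (1.03) = 9.532/1.030 = 9.25.

9.25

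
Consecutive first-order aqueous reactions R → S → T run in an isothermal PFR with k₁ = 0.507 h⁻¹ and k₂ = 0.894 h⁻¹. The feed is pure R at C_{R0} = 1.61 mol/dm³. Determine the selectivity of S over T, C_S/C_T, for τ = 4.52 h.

0.139

For first-order series with pure R initially, C_S(τ) = k₁C_{R0}/(k₂−k₁)·(e^(−k₁τ) − e^(−k₂τ)).
e^(−k₁τ) = e^(−0.507×4.52) = e^(−2.292) = 0.1011; e^(−k₂τ) = e^(−4.041) = 0.01758.
C_S = 0.507×1.61/(0.894−0.507) × (0.1011−0.01758) = 2.109×0.08352 = 0.1762 mol/dm³.
C_R = C_{R0}e^(−k₁τ) = 0.1628 mol/dm³, so C_T = C_{R0}−C_R−C_S = 1.271 mol/dm³; C_S/C_T = 0.139.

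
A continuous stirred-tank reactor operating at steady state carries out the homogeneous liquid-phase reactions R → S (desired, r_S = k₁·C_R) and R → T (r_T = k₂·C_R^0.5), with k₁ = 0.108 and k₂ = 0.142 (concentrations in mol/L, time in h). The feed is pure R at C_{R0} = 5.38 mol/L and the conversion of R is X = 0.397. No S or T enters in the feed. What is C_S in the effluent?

Exit C_R = C_{R0}(1−X) = 5.38×0.603 = 3.244 mol/L.
A CSTR operates uniformly at the exit composition, giving r_S = 0.3504 and r_T = 0.2558 (each k·C_R^n at C_R = 3.244).
Fraction of consumed R going to S: r_S/(r_S+r_T) = 0.5780.
C_S = 0.5780·C_{R0}·X = 0.5780×5.38×0.397 = 1.23 mol/L.

1.23 mol/L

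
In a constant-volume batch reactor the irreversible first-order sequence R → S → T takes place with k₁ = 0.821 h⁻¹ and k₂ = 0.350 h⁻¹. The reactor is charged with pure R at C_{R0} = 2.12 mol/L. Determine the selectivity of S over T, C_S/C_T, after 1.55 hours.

2.69

For first-order series with pure R initially, C_S(t) = k₁C_{R0}/(k₂−k₁)·(e^(−k₁t) − e^(−k₂t)).
e^(−k₁t) = e^(−0.821×1.55) = e^(−1.273) = 0.2801; e^(−k₂t) = e^(−0.5425) = 0.5813.
C_S = 0.821×2.12/(0.350−0.821) × (0.2801−0.5813) = (-3.695)×(-0.3012) = 1.113 mol/L.
C_R = C_{R0}e^(−k₁t) = 0.5938 mol/L, so C_T = C_{R0}−C_R−C_S = 0.4132 mol/L; C_S/C_T = 2.69.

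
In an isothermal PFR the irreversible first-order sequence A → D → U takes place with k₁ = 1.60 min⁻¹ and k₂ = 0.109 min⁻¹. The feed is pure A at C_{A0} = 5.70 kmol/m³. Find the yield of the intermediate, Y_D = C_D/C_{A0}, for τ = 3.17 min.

Solving the coupled first-order balances gives C_D(τ) = [k₁/(k₂−k₁)]·C_{A0}·(e^(−k₁τ) − e^(−k₂τ)).
e^(−k₁τ) = e^(−1.60×3.17) = e^(−5.072) = 0.006270; e^(−k₂τ) = e^(−0.3455) = 0.7078.
C_D = 1.60×5.70/(0.109−1.60) × (0.006270−0.7078) = (-6.117)×(-0.7016) = 4.291 kmol/m³.
Y_D = C_D/C_{A0} = 4.291/5.70 = 0.753.

0.753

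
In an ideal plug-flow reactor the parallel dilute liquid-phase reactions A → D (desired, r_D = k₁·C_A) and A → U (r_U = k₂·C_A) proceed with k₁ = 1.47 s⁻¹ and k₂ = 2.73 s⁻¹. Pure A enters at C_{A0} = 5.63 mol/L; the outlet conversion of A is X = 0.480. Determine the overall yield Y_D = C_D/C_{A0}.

0.168

C_A = C_{A0}(1−X) = 2.928 mol/L.
Both paths are first order in A, so the instantaneous fraction to D is constant: dC_D/d(−C_A) = k₁/(k₁+k₂) = 0.3500.
C_D = 0.3500·(C_{A0}−C_A) = 0.3500×2.702 = 0.946 mol/L.
Y_D = C_D/C_{A0} = 0.9458/5.63 = 0.168.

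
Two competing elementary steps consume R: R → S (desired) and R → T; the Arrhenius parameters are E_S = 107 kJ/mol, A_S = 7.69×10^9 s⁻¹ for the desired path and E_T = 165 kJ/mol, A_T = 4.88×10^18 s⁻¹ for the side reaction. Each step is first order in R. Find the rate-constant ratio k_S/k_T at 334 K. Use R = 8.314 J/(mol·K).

1.86

Since both paths have the same order in R, the concentration cancels and S_{S/T} = k_S/k_T = (A_S/A_T)·exp[(E_T−E_S)/(RT)].
(E_T−E_S)/(RT) = (165−107)×10³/(8.314×334) = 58000/2777 = 20.89.
k_S/k_T = (7.69×10^9/4.88×10^18)·exp(20.89) = 1.576×10^-9 × 1.178×10^9 = 1.86.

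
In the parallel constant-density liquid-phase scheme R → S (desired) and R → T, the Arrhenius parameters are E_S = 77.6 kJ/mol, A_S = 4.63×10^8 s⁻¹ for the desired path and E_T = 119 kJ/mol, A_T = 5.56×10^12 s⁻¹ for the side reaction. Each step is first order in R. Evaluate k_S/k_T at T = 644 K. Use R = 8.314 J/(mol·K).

With equal orders, S_{S/T} = k_S/k_T = (A_S/A_T)·exp[(E_T−E_S)/(RT)].
(E_T−E_S)/(RT) = (119−77.6)×10³/(8.314×644) = 41400/5354 = 7.732.
k_S/k_T = (4.63×10^8/5.56×10^12)·exp(7.732) = 8.327×10^-5 × 2281 = 0.190.
Since E_S < E_T, lowering the temperature improves selectivity toward S.

0.190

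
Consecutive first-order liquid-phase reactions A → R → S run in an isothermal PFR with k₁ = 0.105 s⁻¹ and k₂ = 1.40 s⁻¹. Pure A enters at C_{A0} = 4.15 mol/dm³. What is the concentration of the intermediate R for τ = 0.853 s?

0.206 mol/dm³

Solving the coupled first-order balances gives C_R(τ) = [k₁/(k₂−k₁)]·C_{A0}·(e^(−k₁τ) − e^(−k₂τ)).
e^(−k₁τ) = e^(−0.105×0.853) = e^(−0.08956) = 0.9143; e^(−k₂τ) = e^(−1.194) = 0.3029.
C_R = 0.105×4.15/(1.40−0.105) × (0.9143−0.3029) = 0.3365×0.6114 = 0.2057 mol/dm³.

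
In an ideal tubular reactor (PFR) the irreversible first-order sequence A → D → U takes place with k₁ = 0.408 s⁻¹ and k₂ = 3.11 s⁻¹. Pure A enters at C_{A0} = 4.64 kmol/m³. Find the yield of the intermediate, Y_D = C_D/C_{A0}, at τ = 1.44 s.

0.0822

For first-order series with pure A initially, C_D(τ) = k₁C_{A0}/(k₂−k₁)·(e^(−k₁τ) − e^(−k₂τ)).
e^(−k₁τ) = e^(−0.408×1.44) = e^(−0.5875) = 0.5557; e^(−k₂τ) = e^(−4.478) = 0.01135.
C_D = 0.408×4.64/(3.11−0.408) × (0.5557−0.01135) = 0.7006×0.5444 = 0.3814 kmol/m³.
Y_D = C_D/C_{A0} = 0.3814/4.64 = 0.0822.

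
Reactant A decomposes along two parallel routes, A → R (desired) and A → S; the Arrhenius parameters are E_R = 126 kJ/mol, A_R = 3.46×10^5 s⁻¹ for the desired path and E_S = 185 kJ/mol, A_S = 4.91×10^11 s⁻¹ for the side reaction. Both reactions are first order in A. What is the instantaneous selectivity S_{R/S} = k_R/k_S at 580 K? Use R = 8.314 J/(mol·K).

0.145

Since both paths have the same order in A, the concentration cancels and S_{R/S} = k_R/k_S = (A_R/A_S)·exp[(E_S−E_R)/(RT)].
(E_S−E_R)/(RT) = (185−126)×10³/(8.314×580) = 59000/4822 = 12.24.
k_R/k_S = (3.46×10^5/4.91×10^11)·exp(12.24) = 7.047×10^-7 × 2.059×10^5 = 0.145.
Since E_R < E_S, lowering the temperature improves selectivity toward R.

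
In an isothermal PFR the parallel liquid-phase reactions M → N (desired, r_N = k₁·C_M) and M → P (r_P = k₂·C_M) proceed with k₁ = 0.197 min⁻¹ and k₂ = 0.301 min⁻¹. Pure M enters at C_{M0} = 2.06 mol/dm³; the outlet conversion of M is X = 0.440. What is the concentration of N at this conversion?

0.359 mol/dm³

C_M = C_{M0}(1−X) = 1.154 mol/dm³.
Both paths are first order in M, so the instantaneous fraction to N is constant: dC_N/d(−C_M) = k₁/(k₁+k₂) = 0.3956.
C_N = 0.3956·(C_{M0}−C_M) = 0.3956×0.9064 = 0.359 mol/dm³.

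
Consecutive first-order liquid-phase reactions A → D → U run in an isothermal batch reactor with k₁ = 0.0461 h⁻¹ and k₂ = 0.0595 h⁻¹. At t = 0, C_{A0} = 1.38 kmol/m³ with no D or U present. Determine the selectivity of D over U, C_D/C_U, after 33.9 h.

Solving the coupled first-order balances gives C_D(t) = [k₁/(k₂−k₁)]·C_{A0}·(e^(−k₁t) − e^(−k₂t)).
e^(−k₁t) = e^(−0.0461×33.9) = e^(−1.563) = 0.2096; e^(−k₂t) = e^(−2.017) = 0.1330.
C_D = 0.0461×1.38/(0.0595−0.0461) × (0.2096−0.1330) = 4.748×0.07650 = 0.3632 kmol/m³.
C_A = C_{A0}e^(−k₁t) = 0.2892 kmol/m³, so C_U = C_{A0}−C_A−C_D = 0.7276 kmol/m³; C_D/C_U = 0.499.

0.499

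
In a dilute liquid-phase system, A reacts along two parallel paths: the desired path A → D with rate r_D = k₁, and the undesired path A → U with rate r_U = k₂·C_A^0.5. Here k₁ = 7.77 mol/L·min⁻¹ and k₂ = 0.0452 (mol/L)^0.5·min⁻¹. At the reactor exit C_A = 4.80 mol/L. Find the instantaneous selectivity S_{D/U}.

S_{D/U} = r_D/r_U = (k₁)/(k₂·C_A^0.5) = (k₁/k₂)·C_A^-0.5.
= (7.77) / (0.0452×4.800^0.5) = 7.770/0.09903 = 78.5.

78.5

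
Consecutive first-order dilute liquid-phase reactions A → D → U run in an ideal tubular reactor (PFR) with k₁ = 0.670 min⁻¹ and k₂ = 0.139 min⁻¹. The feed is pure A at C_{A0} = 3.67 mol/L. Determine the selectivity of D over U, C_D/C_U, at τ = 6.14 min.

For first-order series with pure A initially, C_D(τ) = k₁C_{A0}/(k₂−k₁)·(e^(−k₁τ) − e^(−k₂τ)).
e^(−k₁τ) = e^(−0.670×6.14) = e^(−4.114) = 0.01635; e^(−k₂τ) = e^(−0.8535) = 0.4259.
C_D = 0.670×3.67/(0.139−0.670) × (0.01635−0.4259) = (-4.631)×(-0.4096) = 1.897 mol/L.
C_A = C_{A0}e^(−k₁τ) = 0.05999 mol/L, so C_U = C_{A0}−C_A−C_D = 1.713 mol/L; C_D/C_U = 1.11.

1.11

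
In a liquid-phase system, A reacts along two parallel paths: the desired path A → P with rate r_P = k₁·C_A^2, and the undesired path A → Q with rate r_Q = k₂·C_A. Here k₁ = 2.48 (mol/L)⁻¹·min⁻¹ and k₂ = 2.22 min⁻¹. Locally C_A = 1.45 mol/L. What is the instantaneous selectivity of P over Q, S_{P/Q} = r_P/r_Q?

1.62

S_{P/Q} = r_P/r_Q = (k₁·C_A^2)/(k₂·C_A) = (k₁/k₂)·C_A.
= (2.48×1.450^2) / (2.22×1.450) = 5.214/3.219 = 1.62.
Since the desired path is higher order in A, keeping C_A high (PFR or concentrated feed) favours P.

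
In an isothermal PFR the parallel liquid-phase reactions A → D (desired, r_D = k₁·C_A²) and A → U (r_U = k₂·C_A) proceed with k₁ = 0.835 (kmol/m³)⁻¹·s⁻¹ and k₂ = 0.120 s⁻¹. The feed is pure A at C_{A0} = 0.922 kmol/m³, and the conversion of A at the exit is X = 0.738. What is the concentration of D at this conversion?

C_A = C_{A0}(1−X) = 0.2416 kmol/m³.
Along a PFR/batch, dC_U/dC_A = −r_U/(r_D+r_U) = −k₂/(k₂+k₁·C_A).
Integrating from C_{A0} to C_A: C_U = (0.120/0.835)·ln[(0.120+0.835·0.922)/(0.120+0.835·0.242)] = 0.1437·ln(0.8899/0.3217) = 0.1462 kmol/m³.
Then C_D = (C_{A0}−C_A) − C_U = 0.6804 − 0.1462 = 0.5342 kmol/m³.

0.534 kmol/m³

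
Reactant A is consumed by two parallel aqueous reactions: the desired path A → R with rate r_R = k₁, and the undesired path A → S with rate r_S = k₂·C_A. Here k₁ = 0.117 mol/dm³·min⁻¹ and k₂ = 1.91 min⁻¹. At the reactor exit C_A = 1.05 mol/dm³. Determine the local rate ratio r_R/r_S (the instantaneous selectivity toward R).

0.0583

S_{R/S} = r_R/r_S = (k₁)/(k₂·C_A) = (k₁/k₂)·C_A⁻¹.
= (0.117) / (1.91×1.050) = 0.1170/2.006 = 0.0583.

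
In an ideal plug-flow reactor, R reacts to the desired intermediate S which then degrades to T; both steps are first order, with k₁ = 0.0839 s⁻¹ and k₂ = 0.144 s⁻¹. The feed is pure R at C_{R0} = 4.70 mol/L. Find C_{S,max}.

1.29 mol/L

For a first-order series the maximum intermediate yield is C_{S,max}/C_{R0} = (k₁/k₂)^[k₂/(k₂−k₁)].
= (0.0839/0.144)^(0.144/(0.144−0.0839)) = (0.5826)^(2.396) = 0.2741.
C_{S,max} = 0.2741×4.70 = 1.29 mol/L.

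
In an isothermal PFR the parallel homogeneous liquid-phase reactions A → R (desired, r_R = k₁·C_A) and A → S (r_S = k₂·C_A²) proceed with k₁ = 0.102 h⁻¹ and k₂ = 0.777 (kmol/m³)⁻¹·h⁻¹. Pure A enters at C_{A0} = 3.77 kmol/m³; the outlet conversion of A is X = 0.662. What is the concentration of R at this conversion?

C_A = C_{A0}(1−X) = 1.274 kmol/m³.
Along a PFR/batch, dC_R/dC_A = −r_R/(r_R+r_S) = −k₁/(k₁+k₂·C_A).
Integrating from C_{A0} to C_A: C_R = (0.102/0.777)·ln[(0.102+0.777·3.77)/(0.102+0.777·1.27)] = 0.1313·ln(3.031/1.092) = 0.1340 kmol/m³.

0.134 kmol/m³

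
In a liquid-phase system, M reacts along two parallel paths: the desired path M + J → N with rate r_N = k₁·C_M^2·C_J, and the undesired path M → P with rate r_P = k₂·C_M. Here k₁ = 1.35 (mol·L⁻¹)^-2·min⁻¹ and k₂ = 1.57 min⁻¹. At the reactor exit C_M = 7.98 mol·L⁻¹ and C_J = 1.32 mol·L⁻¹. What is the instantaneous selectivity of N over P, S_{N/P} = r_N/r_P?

S_{N/P} = r_N/r_P = (k₁·C_M^2·C_J)/(k₂·C_M) = (k₁/k₂)·C_M·C_J.
= (1.35×7.980^2×1.320) / (1.57×7.980) = 113.5/12.53 = 9.06.

9.06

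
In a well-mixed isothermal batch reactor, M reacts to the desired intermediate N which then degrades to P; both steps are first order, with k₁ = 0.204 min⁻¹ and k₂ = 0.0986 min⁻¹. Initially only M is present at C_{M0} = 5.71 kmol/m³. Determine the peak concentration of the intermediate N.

2.89 kmol/m³

Evaluating C_N at t_opt = ln(k₂/k₁)/(k₂−k₁) gives C_{N,max}/C_{M0} = (k₁/k₂)^[k₂/(k₂−k₁)].
= (0.204/0.0986)^(0.0986/(0.0986−0.204)) = (2.069)^(-0.9355) = 0.5065.
C_{N,max} = 0.5065×5.71 = 2.89 kmol/m³.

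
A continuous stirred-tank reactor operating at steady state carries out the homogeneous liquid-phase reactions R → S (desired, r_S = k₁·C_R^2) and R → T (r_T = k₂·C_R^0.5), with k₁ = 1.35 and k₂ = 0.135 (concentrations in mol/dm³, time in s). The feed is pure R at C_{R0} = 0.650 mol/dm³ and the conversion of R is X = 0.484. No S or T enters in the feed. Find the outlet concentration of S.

0.208 mol/dm³

Exit C_R = C_{R0}(1−X) = 0.650×0.516 = 0.3354 mol/dm³.
A CSTR operates uniformly at the exit composition, giving r_S = 0.1519 and r_T = 0.07818 (each k·C_R^n at C_R = 0.3354).
Fraction of consumed R going to S: r_S/(r_S+r_T) = 0.6601.
C_S = 0.6601·C_{R0}·X = 0.6601×0.650×0.484 = 0.208 mol/dm³.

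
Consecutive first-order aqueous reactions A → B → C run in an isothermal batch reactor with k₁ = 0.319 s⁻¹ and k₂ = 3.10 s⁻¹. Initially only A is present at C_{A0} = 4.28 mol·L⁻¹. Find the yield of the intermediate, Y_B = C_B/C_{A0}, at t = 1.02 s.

0.0780

For first-order series with pure A initially, C_B(t) = k₁C_{A0}/(k₂−k₁)·(e^(−k₁t) − e^(−k₂t)).
e^(−k₁t) = e^(−0.319×1.02) = e^(−0.3254) = 0.7223; e^(−k₂t) = e^(−3.162) = 0.04234.
C_B = 0.319×4.28/(3.10−0.319) × (0.7223−0.04234) = 0.4909×0.6799 = 0.3338 mol·L⁻¹.
Y_B = C_B/C_{A0} = 0.3338/4.28 = 0.0780.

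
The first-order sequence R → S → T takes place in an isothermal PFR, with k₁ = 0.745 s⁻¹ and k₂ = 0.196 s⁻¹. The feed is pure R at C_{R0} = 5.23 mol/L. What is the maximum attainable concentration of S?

3.25 mol/L

For a first-order series the maximum intermediate yield is C_{S,max}/C_{R0} = (k₁/k₂)^[k₂/(k₂−k₁)].
= (0.745/0.196)^(0.196/(0.196−0.745)) = (3.801)^(-0.3570) = 0.6208.
C_{S,max} = 0.6208×5.23 = 3.25 mol/L.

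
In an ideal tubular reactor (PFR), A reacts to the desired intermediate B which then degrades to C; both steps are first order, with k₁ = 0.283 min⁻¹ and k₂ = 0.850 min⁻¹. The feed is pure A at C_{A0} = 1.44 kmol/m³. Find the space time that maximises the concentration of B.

Setting dC_B/dτ = 0 gives τ_opt = ln(k₂/k₁)/(k₂−k₁).
= ln(0.850/0.283)/(0.850−0.283) = ln(3.004)/0.5670 = 1.100/0.5670 = 1.94 min.

1.94 min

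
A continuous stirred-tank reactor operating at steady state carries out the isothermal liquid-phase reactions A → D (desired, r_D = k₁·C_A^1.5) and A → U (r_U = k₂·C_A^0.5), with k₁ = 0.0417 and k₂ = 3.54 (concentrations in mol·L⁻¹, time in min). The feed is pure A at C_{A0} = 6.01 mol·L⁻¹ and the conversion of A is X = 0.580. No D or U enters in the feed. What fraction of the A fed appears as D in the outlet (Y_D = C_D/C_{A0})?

Exit C_A = C_{A0}(1−X) = 6.01×0.420 = 2.524 mol·L⁻¹.
A CSTR operates uniformly at the exit composition, giving r_D = 0.1672 and r_U = 5.624 (each k·C_A^n at C_A = 2.524).
Fraction of consumed A going to D: r_D/(r_D+r_U) = 0.02888.
C_D = 0.02888·C_{A0}·X = 0.02888×6.01×0.580 = 0.101 mol·L⁻¹; Y_D = C_D/C_{A0} = 0.0167.

0.0167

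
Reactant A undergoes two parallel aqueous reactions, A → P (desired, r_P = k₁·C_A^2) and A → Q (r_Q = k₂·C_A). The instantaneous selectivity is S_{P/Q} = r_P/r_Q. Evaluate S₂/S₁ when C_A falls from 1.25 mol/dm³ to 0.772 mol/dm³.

0.618

S_{P/Q} = (k₁/k₂)·C_A, so S₂/S₁ = (C_{A,2}/C_{A,1}).
= 0.772/1.25 = 0.618.
Selectivity toward P falls as C_A falls — high-concentration operation is favoured.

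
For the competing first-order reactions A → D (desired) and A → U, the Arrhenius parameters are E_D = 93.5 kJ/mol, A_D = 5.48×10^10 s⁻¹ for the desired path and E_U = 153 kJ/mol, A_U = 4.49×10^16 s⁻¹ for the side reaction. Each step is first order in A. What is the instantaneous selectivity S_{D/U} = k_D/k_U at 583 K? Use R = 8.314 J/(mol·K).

With equal orders, S_{D/U} = k_D/k_U = (A_D/A_U)·exp[(E_U−E_D)/(RT)].
(E_U−E_D)/(RT) = (153−93.5)×10³/(8.314×583) = 59500/4847 = 12.28.
k_D/k_U = (5.48×10^10/4.49×10^16)·exp(12.28) = 1.220×10^-6 × 2.144×10^5 = 0.262.

0.262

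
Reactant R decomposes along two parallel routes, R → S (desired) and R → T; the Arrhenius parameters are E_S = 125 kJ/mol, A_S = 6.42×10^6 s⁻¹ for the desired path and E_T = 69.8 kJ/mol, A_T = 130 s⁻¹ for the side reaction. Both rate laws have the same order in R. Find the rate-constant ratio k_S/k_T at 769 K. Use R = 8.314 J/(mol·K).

With equal orders, S_{S/T} = k_S/k_T = (A_S/A_T)·exp[(E_T−E_S)/(RT)].
(E_T−E_S)/(RT) = (69.8−125)×10³/(8.314×769) = -55200/6393 = -8.634.
k_S/k_T = (6.42×10^6/130)·exp(-8.634) = 49385 × 1.780×10^-4 = 8.79.

8.79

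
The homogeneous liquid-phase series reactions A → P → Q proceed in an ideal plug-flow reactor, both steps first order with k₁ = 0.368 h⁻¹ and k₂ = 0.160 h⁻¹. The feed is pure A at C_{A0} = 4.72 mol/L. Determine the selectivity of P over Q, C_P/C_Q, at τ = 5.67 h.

Solving the coupled first-order balances gives C_P(τ) = [k₁/(k₂−k₁)]·C_{A0}·(e^(−k₁τ) − e^(−k₂τ)).
e^(−k₁τ) = e^(−0.368×5.67) = e^(−2.087) = 0.1241; e^(−k₂τ) = e^(−0.9072) = 0.4037.
C_P = 0.368×4.72/(0.160−0.368) × (0.1241−0.4037) = (-8.351)×(-0.2795) = 2.334 mol/L.
C_A = C_{A0}e^(−k₁τ) = 0.5858 mol/L, so C_Q = C_{A0}−C_A−C_P = 1.800 mol/L; C_P/C_Q = 1.30.

1.30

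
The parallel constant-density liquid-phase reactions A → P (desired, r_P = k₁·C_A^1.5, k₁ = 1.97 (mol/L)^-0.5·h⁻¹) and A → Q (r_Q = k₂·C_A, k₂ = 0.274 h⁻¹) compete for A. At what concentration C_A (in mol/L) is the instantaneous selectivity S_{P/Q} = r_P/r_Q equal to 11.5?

2.56 mol/L

S_{P/Q} = (k₁/k₂)·C_A^0.5 ⇒ C_A = (S·k₂/k₁)^(2).
= (11.5×0.274/1.97)^(2) = (1.599)^(2) = 2.56 mol/L.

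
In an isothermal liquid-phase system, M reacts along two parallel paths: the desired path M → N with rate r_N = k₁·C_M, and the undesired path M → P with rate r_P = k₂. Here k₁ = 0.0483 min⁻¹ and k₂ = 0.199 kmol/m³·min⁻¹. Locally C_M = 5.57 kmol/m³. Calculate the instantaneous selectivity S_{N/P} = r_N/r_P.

S_{N/P} = r_N/r_P = (k₁·C_M)/(k₂) = (k₁/k₂)·C_M.
= (0.0483×5.570) / (0.199) = 0.2690/0.1990 = 1.35.

1.35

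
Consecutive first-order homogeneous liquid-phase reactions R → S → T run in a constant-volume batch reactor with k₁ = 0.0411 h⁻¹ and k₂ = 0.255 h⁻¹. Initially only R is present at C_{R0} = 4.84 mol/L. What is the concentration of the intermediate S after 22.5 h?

0.366 mol/L

For first-order series with pure R initially, C_S(t) = k₁C_{R0}/(k₂−k₁)·(e^(−k₁t) − e^(−k₂t)).
e^(−k₁t) = e^(−0.0411×22.5) = e^(−0.9247) = 0.3966; e^(−k₂t) = e^(−5.737) = 0.003223.
C_S = 0.0411×4.84/(0.255−0.0411) × (0.3966−0.003223) = 0.9300×0.3934 = 0.3659 mol/L.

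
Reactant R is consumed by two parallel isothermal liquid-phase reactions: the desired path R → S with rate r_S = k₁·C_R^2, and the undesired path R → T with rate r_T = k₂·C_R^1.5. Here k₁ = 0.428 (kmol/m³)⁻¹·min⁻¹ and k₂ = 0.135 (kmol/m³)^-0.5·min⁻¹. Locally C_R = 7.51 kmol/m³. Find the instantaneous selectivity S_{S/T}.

8.69

S_{S/T} = r_S/r_T = (k₁·C_R^2)/(k₂·C_R^1.5) = (k₁/k₂)·C_R^0.5.
= (0.428×7.510^2) / (0.135×7.510^1.5) = 24.14/2.778 = 8.69.
Since the desired path is higher order in R, keeping C_R high (PFR or concentrated feed) favours S.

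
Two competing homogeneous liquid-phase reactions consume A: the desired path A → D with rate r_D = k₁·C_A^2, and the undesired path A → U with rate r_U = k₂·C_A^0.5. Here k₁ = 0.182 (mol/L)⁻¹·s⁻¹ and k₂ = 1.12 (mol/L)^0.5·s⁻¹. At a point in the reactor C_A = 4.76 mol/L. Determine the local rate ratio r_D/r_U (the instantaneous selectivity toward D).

1.69

S_{D/U} = r_D/r_U = (k₁·C_A^2)/(k₂·C_A^0.5) = (k₁/k₂)·C_A^1.5.
= (0.182×4.760^2) / (1.12×4.760^0.5) = 4.124/2.444 = 1.69.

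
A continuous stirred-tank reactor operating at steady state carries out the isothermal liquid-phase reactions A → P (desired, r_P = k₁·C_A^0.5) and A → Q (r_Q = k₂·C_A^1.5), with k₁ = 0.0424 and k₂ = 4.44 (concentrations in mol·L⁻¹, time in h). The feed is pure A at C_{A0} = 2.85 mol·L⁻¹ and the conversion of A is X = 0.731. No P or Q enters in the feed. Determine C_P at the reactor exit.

0.0256 mol·L⁻¹

Exit C_A = C_{A0}(1−X) = 2.85×0.269 = 0.7667 mol·L⁻¹.
Rates in a CSTR are evaluated at the outlet concentration: r_P = 0.0424×0.7667^0.5 = 0.03712, r_Q = 4.44×0.7667^1.5 = 2.980.
Fraction of consumed A going to P: r_P/(r_P+r_Q) = 0.01230.
C_P = 0.01230·C_{A0}·X = 0.01230×2.85×0.731 = 0.0256 mol·L⁻¹.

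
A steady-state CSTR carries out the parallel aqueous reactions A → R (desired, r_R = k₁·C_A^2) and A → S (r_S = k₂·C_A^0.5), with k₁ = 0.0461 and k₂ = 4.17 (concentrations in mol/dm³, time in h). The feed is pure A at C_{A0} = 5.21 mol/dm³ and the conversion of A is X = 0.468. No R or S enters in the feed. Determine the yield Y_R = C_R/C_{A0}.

0.0227

Exit C_A = C_{A0}(1−X) = 5.21×0.532 = 2.772 mol/dm³.
Rates in a CSTR are evaluated at the outlet concentration: r_R = 0.0461×2.772^2 = 0.3542, r_S = 4.17×2.772^0.5 = 6.942.
Fraction of consumed A going to R: r_R/(r_R+r_S) = 0.04854.
C_R = 0.04854·C_{A0}·X = 0.04854×5.21×0.468 = 0.118 mol/dm³; Y_R = C_R/C_{A0} = 0.0227.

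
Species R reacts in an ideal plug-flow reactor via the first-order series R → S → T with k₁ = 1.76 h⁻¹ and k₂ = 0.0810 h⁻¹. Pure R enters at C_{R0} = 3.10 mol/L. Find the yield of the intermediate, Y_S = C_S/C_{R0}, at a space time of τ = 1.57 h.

For first-order series with pure R initially, C_S(τ) = k₁C_{R0}/(k₂−k₁)·(e^(−k₁τ) − e^(−k₂τ)).
e^(−k₁τ) = e^(−1.76×1.57) = e^(−2.763) = 0.06309; e^(−k₂τ) = e^(−0.1272) = 0.8806.
C_S = 1.76×3.10/(0.0810−1.76) × (0.06309−0.8806) = (-3.250)×(-0.8175) = 2.656 mol/L.
Y_S = C_S/C_{R0} = 2.656/3.10 = 0.857.

0.857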